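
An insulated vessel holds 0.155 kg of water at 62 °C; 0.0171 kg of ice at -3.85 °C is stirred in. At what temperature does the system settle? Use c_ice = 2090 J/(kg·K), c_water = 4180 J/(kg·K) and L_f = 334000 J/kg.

T_f ≈ 47.7 °C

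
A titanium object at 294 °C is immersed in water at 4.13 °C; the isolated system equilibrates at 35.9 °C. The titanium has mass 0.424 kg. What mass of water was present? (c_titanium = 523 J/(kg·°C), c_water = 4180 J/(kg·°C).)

m ≈ 0.431 kg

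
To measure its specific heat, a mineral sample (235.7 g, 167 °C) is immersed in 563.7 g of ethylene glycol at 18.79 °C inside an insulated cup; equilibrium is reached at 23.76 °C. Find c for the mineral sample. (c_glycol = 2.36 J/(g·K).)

Heat lost by the mineral sample = heat gained by the glycol:
235.7×c×(167 − 23.76) = 563.7×2.36×(23.76 − 18.79)
33762 c = 6611.8  ⇒  c ≈ 0.1958 J/(g·K)

c ≈ 0.196 J/(g·K)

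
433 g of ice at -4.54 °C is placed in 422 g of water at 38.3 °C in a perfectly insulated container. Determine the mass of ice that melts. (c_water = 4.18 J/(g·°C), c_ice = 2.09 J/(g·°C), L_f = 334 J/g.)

Water can give up m c ΔT = 422×4.18×38.3 = 67560 J before reaching 0 °C.
Of that, 433×2.09×4.54 = 4108.6 J goes to bring the ice to 0 °C, leaving 63451 J.
To melt every bit of ice: 433×334 = 144622 J.
Since 63451 < 144622 J, not all the ice melts; equilibrium is at 0 °C.
m_melted×334 = 63451  ⇒  m_melted ≈ 190 g.

m_melted ≈ 190 g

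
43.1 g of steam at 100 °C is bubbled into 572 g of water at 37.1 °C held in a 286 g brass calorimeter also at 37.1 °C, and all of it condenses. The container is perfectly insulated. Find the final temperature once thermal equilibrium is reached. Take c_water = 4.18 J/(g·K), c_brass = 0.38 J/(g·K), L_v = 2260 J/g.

T_f ≈ 77.7 °C

Energy balance with sensible and latent terms:
steam→water at 100 °C releases m L_v = 43.1×2260 = 97406
  condensate cools 100→T: 43.1×4.18×(T − 100) = 180.16(T − 100)
  water warms: 572×4.18×(T − 37.1) = 2391(T − 37.1)
  cup: 108.68(T − 37.1)
2679.8 T = 97406 + 18016 + 92737 = 208158
T ≈ 77.68 °C (< 100 °C, so full condensation is consistent).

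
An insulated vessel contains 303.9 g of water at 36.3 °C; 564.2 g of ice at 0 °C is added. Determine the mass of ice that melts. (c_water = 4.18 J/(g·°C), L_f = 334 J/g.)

m_melted ≈ 138 g

Cooling the water to 0 °C releases 303.9·4.18·36.3 = 46112 J.
Fully melting the ice requires m_ice L_f = 564.2·334 = 188443 J.
That's not enough to melt it all — equilibrium is at 0 °C with ice remaining.
Mass melted = 46112/334 ≈ 138.1 g.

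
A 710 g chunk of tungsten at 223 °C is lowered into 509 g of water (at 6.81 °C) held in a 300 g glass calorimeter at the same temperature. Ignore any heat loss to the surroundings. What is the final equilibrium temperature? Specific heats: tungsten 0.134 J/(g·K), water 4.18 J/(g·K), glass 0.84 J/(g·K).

T_f ≈ 15.1 °C

T_f is the heat-capacity-weighted average of the initial temperatures:
T_f = (95.14*223 + 2127.6*6.81 + 252*6.81) / (95.14 + 2127.6 + 252)
    = 37421 / 2474.8 ≈ 15.12 °C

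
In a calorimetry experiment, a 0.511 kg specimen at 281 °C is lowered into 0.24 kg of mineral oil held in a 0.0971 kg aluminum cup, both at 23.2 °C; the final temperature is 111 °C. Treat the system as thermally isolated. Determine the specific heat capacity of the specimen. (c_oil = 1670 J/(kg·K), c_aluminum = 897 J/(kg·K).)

c ≈ 493 J/(kg·K)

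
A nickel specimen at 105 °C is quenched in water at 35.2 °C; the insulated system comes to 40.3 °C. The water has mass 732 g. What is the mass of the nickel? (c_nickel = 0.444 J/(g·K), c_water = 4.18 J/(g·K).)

Setting the total heat transfer to zero:
m·0.444·(40.3 − 105) + 732·4.18·(40.3 − 35.2) = 0
-28.73 m = -15605
m = -15605/-28.73 ≈ 543.2 g

m ≈ 543 g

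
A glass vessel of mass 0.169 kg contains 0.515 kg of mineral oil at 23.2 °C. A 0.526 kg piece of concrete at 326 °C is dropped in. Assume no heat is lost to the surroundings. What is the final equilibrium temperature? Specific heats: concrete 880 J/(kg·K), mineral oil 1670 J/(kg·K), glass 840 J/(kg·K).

T_f ≈ 118.9 °C

T_f = Σ m_i c_i T_i / Σ m_i c_i:
T_f = (462.88×326 + 860.05×23.2 + 141.96×23.2) / (462.88 + 860.05 + 141.96)
    = 174146 / 1464.9 ≈ 118.88 °C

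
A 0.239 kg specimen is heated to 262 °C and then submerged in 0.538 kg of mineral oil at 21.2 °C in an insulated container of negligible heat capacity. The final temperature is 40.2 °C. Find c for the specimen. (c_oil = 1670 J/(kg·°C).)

c ≈ 322 J/(kg·°C)

Energy conservation, ΣQ = 0:
0.239·c·(40.2 − 262) + 0.538·1670·(40.2 − 21.2) = 0
-53.01 c = -17071
c = -17071/-53.01 ≈ 322 J/(kg·°C)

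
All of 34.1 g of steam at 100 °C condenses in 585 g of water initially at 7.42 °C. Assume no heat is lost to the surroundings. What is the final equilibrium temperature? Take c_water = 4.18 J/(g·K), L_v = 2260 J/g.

T_f ≈ 42.3 °C

Sum of m c ΔT and latent-heat terms is zero:
steam→water at 100 °C releases m L_v = 34.1·2260 = 77066
  condensed water 100 °C→T: 142.54(T − 100)
  original water: 2445.3(T − 7.42)
2587.8 T = 77066 + 14254 + 18144 = 109464
T ≈ 42.30 °C — below 100 °C, confirming all the steam condensed.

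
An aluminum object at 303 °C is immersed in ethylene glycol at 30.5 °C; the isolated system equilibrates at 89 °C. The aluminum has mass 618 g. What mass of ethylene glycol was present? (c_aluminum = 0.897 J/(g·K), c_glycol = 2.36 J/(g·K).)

m ≈ 859 g

|Q_aluminum| = |Q_glycol|:
618×0.897×(303 − 89) = m×2.36×(89 − 30.5)
138.06 m = 118630  ⇒  m ≈ 859.3 g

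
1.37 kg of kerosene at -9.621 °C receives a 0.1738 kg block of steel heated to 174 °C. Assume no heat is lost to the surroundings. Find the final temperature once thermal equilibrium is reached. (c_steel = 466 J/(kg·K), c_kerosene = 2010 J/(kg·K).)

Conservation of energy gives ΣQ = 0:
0.1738×466×(T − 174) + 1.37×2010×(T − (-9.621)) = 0
80.99(T − 174) + 2753.7(T − (-9.621)) = 0
(80.99 + 2753.7) T = 80.99×174 + 2753.7×(-9.621)
T = -12401/2834.7 ≈ -4.37 °C

T_f ≈ -4.4 °C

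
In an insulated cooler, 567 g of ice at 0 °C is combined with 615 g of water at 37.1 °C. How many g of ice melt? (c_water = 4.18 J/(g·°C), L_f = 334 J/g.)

m_melted ≈ 286 g

Cooling the water to 0 °C releases 615·4.18·37.1 = 95373 J.
Fully melting the ice requires m_ice L_f = 567·334 = 189378 J.
95373 J < 189378 J, so only part of the ice melts and the system sits at 0 °C.
m_melted·334 = 95373  ⇒  m_melted ≈ 285.5 g.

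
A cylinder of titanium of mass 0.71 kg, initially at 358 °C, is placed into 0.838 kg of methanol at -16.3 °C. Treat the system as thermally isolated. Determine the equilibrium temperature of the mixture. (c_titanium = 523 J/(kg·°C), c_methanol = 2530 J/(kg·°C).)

Conservation of energy gives ΣQ = 0:
0.71*523*(T − 358) + 0.838*2530*(T − (-16.3)) = 0
2491.5 T = 98378
T = 98378 / 2491.5 = 39.5 °C

T_f ≈ 39.5 °C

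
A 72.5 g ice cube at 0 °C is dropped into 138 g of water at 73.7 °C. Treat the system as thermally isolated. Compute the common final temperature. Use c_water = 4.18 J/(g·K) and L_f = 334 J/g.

Energy balance with sensible and latent terms:
melt ice: 72.5×334 = 24215
  meltwater 0→T: 72.5×4.18×T = 303.05 T
  water cools: 138×4.18×(T − 73.7) = 576.84(T − 73.7)
879.89 T = 42513 − 24215 = 18298
T ≈ 20.80 °C (positive, so assuming full melt was valid).

T_f ≈ 20.8 °C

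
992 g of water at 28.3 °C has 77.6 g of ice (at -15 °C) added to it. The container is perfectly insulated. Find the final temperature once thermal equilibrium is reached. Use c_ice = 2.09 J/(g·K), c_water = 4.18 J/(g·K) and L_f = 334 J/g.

T_f ≈ 19.9 °C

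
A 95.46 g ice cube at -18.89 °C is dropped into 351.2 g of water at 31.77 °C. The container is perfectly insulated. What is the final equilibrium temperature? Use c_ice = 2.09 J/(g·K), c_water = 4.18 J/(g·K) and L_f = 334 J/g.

Let T be the final temperature. ΣQ_i = 0:
warm ice to 0 °C: 95.46·2.09·(0 − (-18.89)) = 3768.8; latent heat to melt: 95.46·334 = 31884; warm the meltwater: 399.02 T; water cools: 351.2·4.18·(T − 31.77) = 1468(T − 31.77)
1867 T = 46639 − 35652 = 10986
T ≈ 5.88 °C (positive, so assuming full melt was valid).

T_f ≈ 5.9 °C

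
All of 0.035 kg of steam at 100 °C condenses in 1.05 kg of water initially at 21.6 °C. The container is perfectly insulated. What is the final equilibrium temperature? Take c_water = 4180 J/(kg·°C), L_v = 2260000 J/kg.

T_f ≈ 41.6 °C

Conservation of energy gives ΣQ = 0:
latent heat released on condensation: 0.035×2260000 = 79100
  condensed water 100 °C→T: 146.3(T − 100)
  original water: 4389(T − 21.6)
4535.3 T = 79100 + 14630 + 94802 = 188532
T ≈ 41.57 °C (< 100 °C, so full condensation is consistent).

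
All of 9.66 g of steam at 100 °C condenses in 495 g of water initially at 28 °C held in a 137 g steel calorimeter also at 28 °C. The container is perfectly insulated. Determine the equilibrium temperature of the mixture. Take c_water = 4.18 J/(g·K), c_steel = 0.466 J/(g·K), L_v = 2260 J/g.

T_f ≈ 39.4 °C

Net heat exchanged in the isolated system is zero:
latent heat released on condensation: 9.66·2260 = 21832; condensate cools 100→T: 9.66·4.18·(T − 100) = 40.38(T − 100); original water: 2069.1(T − 28); cup: 63.84(T − 28)
2173.3 T = 21832 + 4037.9 + 59722 = 85592
T ≈ 39.38 °C (< 100 °C, so full condensation is consistent).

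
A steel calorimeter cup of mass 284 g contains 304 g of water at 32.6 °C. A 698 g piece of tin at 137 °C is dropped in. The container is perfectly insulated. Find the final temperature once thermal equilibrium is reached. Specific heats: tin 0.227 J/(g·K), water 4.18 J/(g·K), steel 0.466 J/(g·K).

T_f ≈ 43.2 °C

T_f = Σ m_i c_i T_i / Σ m_i c_i:
T_f = (158.45·137 + 1270.7·32.6 + 132.34·32.6) / (158.45 + 1270.7 + 132.34)
    = 67447 / 1561.5 ≈ 43.19 °C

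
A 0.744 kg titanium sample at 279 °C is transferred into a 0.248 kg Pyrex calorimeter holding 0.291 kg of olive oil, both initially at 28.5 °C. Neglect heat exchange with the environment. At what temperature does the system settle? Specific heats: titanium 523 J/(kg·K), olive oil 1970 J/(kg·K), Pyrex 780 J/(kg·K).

T_f = Σ m_i c_i T_i / Σ m_i c_i:
T_f = (389.11*279 + 573.27*28.5 + 193.44*28.5) / (389.11 + 573.27 + 193.44)
    = 130413 / 1155.8 ≈ 112.83 °C

T_f ≈ 112.8 °C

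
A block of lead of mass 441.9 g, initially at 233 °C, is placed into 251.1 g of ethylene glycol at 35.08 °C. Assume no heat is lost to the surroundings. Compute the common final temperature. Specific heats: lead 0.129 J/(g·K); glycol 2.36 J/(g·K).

T_f is the heat-capacity-weighted average of the initial temperatures:
T_f = (57.01×233 + 592.6×35.08) / (57.01 + 592.6)
    = 34070 / 649.6 ≈ 52.45 °C

T_f ≈ 52.4 °C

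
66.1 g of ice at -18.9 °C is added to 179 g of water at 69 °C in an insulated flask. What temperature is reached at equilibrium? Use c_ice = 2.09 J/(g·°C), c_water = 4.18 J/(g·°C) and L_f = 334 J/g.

Setting the total heat transfer to zero:
ice -18.9→0 °C: 66.1×2.09×18.9 = 2611; fusion: m_ice L_f = 66.1×334 = 22077; meltwater 0→T: 66.1×4.18×T = 276.3 T; water: 748.22(T − 69)
1024.5 T = 51627 − 24688 = 26939
T ≈ 26.29 °C (positive, so assuming full melt was valid).

T_f ≈ 26.3 °C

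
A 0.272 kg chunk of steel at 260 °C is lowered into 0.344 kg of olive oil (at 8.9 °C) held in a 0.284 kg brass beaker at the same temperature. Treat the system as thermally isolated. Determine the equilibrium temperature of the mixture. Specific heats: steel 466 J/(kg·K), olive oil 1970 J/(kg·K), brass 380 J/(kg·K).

T_f ≈ 43.8 °C

Energy conservation, ΣQ = 0:
0.272*466*(T − 260) + 0.344*1970*(T − 8.9) + 0.284*380*(T − 8.9) = 0
126.75(T − 260) + 677.68(T − 8.9) + 107.92(T − 8.9) = 0
(126.75 + 677.68 + 107.92) T = 126.75*260 + 677.68*8.9 + 107.92*8.9
T ≈ 43.79 °C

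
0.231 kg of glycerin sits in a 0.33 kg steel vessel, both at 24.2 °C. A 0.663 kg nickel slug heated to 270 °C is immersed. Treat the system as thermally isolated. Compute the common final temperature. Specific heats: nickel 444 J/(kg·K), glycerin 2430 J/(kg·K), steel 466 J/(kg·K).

T_f ≈ 95.9 °C

Let T be the final temperature. ΣQ_i = 0:
0.663·444·(T − 270) + 0.231·2430·(T − 24.2) + 0.33·466·(T − 24.2) = 0
294.37(T − 270) + 561.33(T − 24.2) + 153.78(T − 24.2) = 0
1009.5 T = 96786
T = 96786 / 1009.5 = 95.9 °C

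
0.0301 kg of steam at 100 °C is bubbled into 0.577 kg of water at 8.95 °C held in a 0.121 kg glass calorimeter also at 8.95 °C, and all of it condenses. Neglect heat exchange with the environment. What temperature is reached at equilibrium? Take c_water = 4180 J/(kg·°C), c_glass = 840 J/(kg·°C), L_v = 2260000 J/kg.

Conservation of energy gives ΣQ = 0:
condense steam: −0.0301·2260000 = −68026; condensate cools 100→T: 0.0301·4180·(T − 100) = 125.82(T − 100); original water: 2411.9(T − 8.95); cup: 101.64(T − 8.95)
2639.3 T = 68026 + 12582 + 22496 = 103104
T ≈ 39.06 °C, under the boiling point, so the assumption holds.

T_f ≈ 39.1 °C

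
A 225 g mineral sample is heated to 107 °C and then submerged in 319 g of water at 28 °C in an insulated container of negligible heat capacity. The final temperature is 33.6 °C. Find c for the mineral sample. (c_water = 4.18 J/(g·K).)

Heat lost by the mineral sample = heat gained by the water:
225×c×(107 − 33.6) = 319×4.18×(33.6 − 28)
16515 c = 7467.2  ⇒  c ≈ 0.4521 J/(g·K)

c ≈ 0.452 J/(g·K)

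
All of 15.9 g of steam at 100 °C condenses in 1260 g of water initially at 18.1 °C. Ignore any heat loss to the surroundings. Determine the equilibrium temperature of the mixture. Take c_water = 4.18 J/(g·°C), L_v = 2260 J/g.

Sum of m c ΔT and latent-heat terms is zero:
latent heat released on condensation: 15.9·2260 = 35934
  condensed water 100 °C→T: 66.46(T − 100)
  original water: 5266.8(T − 18.1)
5333.3 T = 35934 + 6646.2 + 95329 = 137909
T ≈ 25.86 °C — below 100 °C, confirming all the steam condensed.

T_f ≈ 25.9 °C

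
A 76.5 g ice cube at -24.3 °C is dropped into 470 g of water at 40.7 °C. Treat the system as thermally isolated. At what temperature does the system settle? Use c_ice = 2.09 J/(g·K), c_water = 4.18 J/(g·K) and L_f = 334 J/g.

T_f ≈ 22.1 °C

Energy conservation, ΣQ = 0:
ice -24.3→0 °C: 76.5×2.09×24.3 = 3885.2
  latent heat to melt: 76.5×334 = 25551
  warm the meltwater: 319.77 T
  water cools: 470×4.18×(T − 40.7) = 1964.6(T − 40.7)
2284.4 T = 79959 − 29436 = 50523
T ≈ 22.12 °C — above 0 °C, consistent with complete melting.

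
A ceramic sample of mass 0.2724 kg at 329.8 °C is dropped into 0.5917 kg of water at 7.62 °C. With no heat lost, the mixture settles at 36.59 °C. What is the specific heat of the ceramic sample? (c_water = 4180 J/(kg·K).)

c ≈ 897 J/(kg·K)

m_s c (T_s − T_f) = m_water c_water (T_f − T_0):
0.2724·c·(329.8 − 36.59) = 0.5917·4180·(36.59 − 7.62)
79.87 c = 71652  ⇒  c ≈ 897.1 J/(kg·K)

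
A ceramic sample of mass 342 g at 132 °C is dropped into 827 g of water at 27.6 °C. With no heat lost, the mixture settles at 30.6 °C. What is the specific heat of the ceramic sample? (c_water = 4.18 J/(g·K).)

m_s c (T_s − T_f) = m_water c_water (T_f − T_0):
342×c×(132 − 30.6) = 827×4.18×(30.6 − 27.6)
34679 c = 10371  ⇒  c ≈ 0.299 J/(g·K)

c ≈ 0.299 J/(g·K)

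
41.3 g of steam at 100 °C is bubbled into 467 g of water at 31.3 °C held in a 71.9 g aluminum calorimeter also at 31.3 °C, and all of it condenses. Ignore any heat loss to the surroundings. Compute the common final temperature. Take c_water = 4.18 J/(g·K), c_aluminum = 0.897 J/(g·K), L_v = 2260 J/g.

T_f ≈ 79.4 °C

Conservation of energy gives ΣQ = 0:
condense steam: −41.3·2260 = −93338
  condensed water 100 °C→T: 172.63(T − 100)
  water warms: 467·4.18·(T − 31.3) = 1952.1(T − 31.3)
  cup: 64.49(T − 31.3)
2189.2 T = 93338 + 17263 + 63118 = 173720
T ≈ 79.35 °C (< 100 °C, so full condensation is consistent).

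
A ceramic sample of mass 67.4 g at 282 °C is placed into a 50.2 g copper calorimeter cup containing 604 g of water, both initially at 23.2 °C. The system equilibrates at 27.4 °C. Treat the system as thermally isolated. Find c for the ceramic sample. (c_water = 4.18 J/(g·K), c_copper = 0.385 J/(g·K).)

Net heat exchanged in the isolated system is zero:
67.4×c×(27.4 − 282) + 604×4.18×(27.4 − 23.2) + 50.2×0.385×(27.4 − 23.2) = 0
-17160 c = -10685
c = -10685/-17160 ≈ 0.6227 J/(g·K)

c ≈ 0.623 J/(g·K)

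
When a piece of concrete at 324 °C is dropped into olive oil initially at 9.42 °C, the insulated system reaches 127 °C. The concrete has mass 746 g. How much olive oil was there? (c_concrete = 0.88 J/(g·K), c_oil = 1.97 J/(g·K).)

m ≈ 558 g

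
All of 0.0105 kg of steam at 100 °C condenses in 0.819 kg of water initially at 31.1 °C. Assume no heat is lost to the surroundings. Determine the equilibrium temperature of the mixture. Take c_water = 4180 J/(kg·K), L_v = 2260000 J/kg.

T_f ≈ 38.8 °C

Conservation of energy gives ΣQ = 0:
condense steam: −0.0105·2260000 = −23730; condensate cools 100→T: 0.0105·4180·(T − 100) = 43.89(T − 100); water warms: 0.819·4180·(T − 31.1) = 3423.4(T − 31.1)
3467.3 T = 23730 + 4389 + 106468 = 134587
T ≈ 38.82 °C (< 100 °C, so full condensation is consistent).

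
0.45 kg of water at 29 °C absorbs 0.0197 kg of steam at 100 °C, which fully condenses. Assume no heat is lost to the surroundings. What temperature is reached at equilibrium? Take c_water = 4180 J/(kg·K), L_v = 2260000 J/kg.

T_f ≈ 54.7 °C

Energy balance with sensible and latent terms:
latent heat released on condensation: 0.0197×2260000 = 44522; condensed water 100 °C→T: 82.35(T − 100); original water: 1881(T − 29)
1963.3 T = 44522 + 8234.6 + 54549 = 107306
T ≈ 54.65 °C, under the boiling point, so the assumption holds.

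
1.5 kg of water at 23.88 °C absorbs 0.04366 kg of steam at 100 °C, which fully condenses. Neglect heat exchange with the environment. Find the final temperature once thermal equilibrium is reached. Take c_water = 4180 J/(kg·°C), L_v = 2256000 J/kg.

Heat gained plus heat lost sum to zero:
latent heat released on condensation: 0.04366·2256000 = 98497
  condensed water 100 °C→T: 182.5(T − 100)
  water warms: 1.5·4180·(T − 23.88) = 6270(T − 23.88)
6452.5 T = 98497 + 18250 + 149728 = 266474
T ≈ 41.30 °C, under the boiling point, so the assumption holds.

T_f ≈ 41.3 °C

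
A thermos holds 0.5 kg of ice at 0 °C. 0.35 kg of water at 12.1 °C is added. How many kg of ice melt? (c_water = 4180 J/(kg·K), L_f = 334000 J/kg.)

Water can give up m c ΔT = 0.35·4180·12.1 = 17702 J before reaching 0 °C.
To melt every bit of ice: 0.5·334000 = 167000 J.
17702 J < 167000 J, so only part of the ice melts and the system sits at 0 °C.
Mass melted = 17702/334000 ≈ 0.053 kg.

m_melted ≈ 0.053 kg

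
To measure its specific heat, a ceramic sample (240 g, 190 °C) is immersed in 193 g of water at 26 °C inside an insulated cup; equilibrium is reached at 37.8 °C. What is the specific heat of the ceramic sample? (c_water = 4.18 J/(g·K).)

c ≈ 0.261 J/(g·K)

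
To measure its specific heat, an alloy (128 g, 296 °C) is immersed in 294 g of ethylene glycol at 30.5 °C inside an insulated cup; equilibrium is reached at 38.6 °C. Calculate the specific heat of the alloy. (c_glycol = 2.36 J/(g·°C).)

c ≈ 0.171 J/(g·°C)

m_s c (T_s − T_f) = m_glycol c_glycol (T_f − T_0):
128×c×(296 − 38.6) = 294×2.36×(38.6 − 30.5)
32947 c = 5620.1  ⇒  c ≈ 0.1706 J/(g·°C)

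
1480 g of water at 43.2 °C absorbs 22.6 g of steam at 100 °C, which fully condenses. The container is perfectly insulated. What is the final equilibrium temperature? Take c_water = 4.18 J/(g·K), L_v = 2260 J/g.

Energy conservation, ΣQ = 0:
steam→water at 100 °C releases m L_v = 22.6×2260 = 51076
  condensate cools 100→T: 22.6×4.18×(T − 100) = 94.47(T − 100)
  original water: 6186.4(T − 43.2)
6280.9 T = 51076 + 9446.8 + 267252 = 327775
T ≈ 52.19 °C, under the boiling point, so the assumption holds.

T_f ≈ 52.2 °C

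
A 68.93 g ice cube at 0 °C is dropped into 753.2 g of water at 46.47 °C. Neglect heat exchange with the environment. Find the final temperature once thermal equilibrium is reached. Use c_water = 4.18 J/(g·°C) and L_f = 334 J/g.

T_f ≈ 35.9 °C

Sum of m c ΔT and latent-heat terms is zero:
latent heat to melt: 68.93·334 = 23023
  meltwater 0→T: 68.93·4.18·T = 288.13 T
  water: 3148.4(T − 46.47)
3436.5 T = 146305 − 23023 = 123282
T ≈ 35.87 °C — above 0 °C, consistent with complete melting.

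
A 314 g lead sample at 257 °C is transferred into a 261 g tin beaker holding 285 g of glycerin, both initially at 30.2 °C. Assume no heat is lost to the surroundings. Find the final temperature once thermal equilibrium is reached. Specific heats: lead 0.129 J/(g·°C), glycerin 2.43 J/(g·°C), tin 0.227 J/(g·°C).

T_f ≈ 41.8 °C

Let T be the final temperature. ΣQ_i = 0:
314×0.129×(T − 257) + 285×2.43×(T − 30.2) + 261×0.227×(T − 30.2) = 0
40.51(T − 257) + 692.55(T − 30.2) + 59.25(T − 30.2) = 0
(40.51 + 692.55 + 59.25) T = 40.51×257 + 692.55×30.2 + 59.25×30.2
T = 33114 / 792.3 = 41.8 °C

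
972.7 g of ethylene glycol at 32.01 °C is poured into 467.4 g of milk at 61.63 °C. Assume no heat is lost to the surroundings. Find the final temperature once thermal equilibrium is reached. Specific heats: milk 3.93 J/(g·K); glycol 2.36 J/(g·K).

T_f ≈ 45.2 °C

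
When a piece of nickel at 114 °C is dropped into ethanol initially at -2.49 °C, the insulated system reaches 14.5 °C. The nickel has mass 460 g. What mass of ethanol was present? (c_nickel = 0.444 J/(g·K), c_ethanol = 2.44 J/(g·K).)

m ≈ 490 g

|Q_nickel| = |Q_ethanol|:
460×0.444×(114 − 14.5) = m×2.44×(14.5 − (-2.49))
41.46 m = 20322  ⇒  m ≈ 490.2 g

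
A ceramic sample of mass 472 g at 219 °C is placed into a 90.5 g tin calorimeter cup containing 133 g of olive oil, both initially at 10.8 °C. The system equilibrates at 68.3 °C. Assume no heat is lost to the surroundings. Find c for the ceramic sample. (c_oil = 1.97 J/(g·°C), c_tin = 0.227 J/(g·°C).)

c ≈ 0.228 J/(g·°C)

Heat gained plus heat lost sum to zero:
472·c·(68.3 − 219) + 133·1.97·(68.3 − 10.8) + 90.5·0.227·(68.3 − 10.8) = 0
-71130 c = -16247
c = -16247/-71130 ≈ 0.2284 J/(g·°C)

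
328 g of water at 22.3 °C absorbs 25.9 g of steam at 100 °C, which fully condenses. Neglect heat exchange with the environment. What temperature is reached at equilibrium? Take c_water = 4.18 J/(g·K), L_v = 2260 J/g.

T_f ≈ 67.6 °C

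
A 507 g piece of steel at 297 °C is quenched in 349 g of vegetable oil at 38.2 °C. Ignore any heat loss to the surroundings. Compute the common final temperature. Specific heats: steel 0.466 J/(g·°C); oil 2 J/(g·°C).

T_f ≈ 103.6 °C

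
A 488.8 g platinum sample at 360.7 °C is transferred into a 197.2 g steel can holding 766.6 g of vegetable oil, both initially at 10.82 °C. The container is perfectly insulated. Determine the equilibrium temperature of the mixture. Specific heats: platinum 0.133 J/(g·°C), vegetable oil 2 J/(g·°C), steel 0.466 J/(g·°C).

T_f ≈ 24.3 °C

Net heat exchanged in the isolated system is zero:
488.8*0.133*(T − 360.7) + 766.6*2*(T − 10.82) + 197.2*0.466*(T − 10.82) = 0
(65.01 + 1533.2 + 91.9) T = 65.01*360.7 + 1533.2*10.82 + 91.9*10.82
T = 41033 / 1690.1 = 24.3 °C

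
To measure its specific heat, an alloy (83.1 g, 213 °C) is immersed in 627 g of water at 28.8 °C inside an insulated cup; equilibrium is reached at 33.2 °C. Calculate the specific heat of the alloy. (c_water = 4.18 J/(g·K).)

c ≈ 0.772 J/(g·K)

Heat gained plus heat lost sum to zero:
83.1·c·(33.2 − 213) + 627·4.18·(33.2 − 28.8) = 0
-14941 c = -11532
c = -11532/-14941 ≈ 0.7718 J/(g·K)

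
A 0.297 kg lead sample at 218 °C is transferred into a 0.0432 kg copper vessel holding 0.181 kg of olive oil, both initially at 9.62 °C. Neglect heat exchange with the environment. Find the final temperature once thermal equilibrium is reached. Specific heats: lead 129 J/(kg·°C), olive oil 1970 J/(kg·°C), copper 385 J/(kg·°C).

T_f ≈ 29.0 °C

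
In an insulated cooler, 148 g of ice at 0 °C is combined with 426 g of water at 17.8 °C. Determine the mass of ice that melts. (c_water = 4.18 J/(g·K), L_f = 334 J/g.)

m_melted ≈ 94.9 g

Heat available from the water dropping to 0 °C: 426×4.18×17.8 = 31696 J.
Fully melting the ice requires m_ice L_f = 148×334 = 49432 J.
Since 31696 < 49432 J, not all the ice melts; equilibrium is at 0 °C.
m_melt = 31696 / L_f = 94.9 g.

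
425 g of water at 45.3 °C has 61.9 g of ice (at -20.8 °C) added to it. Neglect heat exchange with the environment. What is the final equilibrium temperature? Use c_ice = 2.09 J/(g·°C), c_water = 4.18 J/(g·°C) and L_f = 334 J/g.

Heat gained plus heat lost sum to zero:
warm ice to 0 °C: 61.9×2.09×(0 − (-20.8)) = 2690.9; melt ice: 61.9×334 = 20675; meltwater 0→T: 61.9×4.18×T = 258.74 T; water cools: 425×4.18×(T − 45.3) = 1776.5(T − 45.3)
2035.2 T = 80475 − 23366 = 57110
T ≈ 28.06 °C (positive, so assuming full melt was valid).

T_f ≈ 28.1 °C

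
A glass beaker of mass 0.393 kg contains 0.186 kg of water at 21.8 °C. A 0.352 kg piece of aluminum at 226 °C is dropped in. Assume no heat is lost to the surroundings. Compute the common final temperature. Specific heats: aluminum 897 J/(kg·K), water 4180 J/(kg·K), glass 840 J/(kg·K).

T_f = Σ m_i c_i T_i / Σ m_i c_i:
T_f = (315.74·226 + 777.48·21.8 + 330.12·21.8) / (315.74 + 777.48 + 330.12)
    = 95504 / 1423.3 ≈ 67.10 °C

T_f ≈ 67.1 °C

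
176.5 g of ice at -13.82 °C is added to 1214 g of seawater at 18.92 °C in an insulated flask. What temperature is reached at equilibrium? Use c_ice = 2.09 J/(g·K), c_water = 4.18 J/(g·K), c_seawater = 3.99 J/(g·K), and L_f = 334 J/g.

T_f ≈ 4.9 °C

Taking heat into each body as positive, Σ m c ΔT = 0:
ice -13.82→0 °C: 176.5·2.09·13.82 = 5098
  latent heat to melt: 176.5·334 = 58951
  warm the meltwater: 737.77 T
  seawater: 4843.9(T − 18.92)
5581.6 T = 91646 − 64049 = 27597
T ≈ 4.94 °C — above 0 °C, consistent with complete melting.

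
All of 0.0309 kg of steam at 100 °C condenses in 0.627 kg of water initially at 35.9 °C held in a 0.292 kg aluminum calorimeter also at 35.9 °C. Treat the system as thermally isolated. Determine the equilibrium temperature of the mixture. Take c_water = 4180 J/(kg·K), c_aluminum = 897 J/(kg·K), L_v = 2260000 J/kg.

T_f ≈ 61.8 °C

Heat gained plus heat lost sum to zero:
condense steam: −0.0309×2260000 = −69834
  condensed water 100 °C→T: 129.16(T − 100)
  original water: 2620.9(T − 35.9)
  cup: 261.92(T − 35.9)
3011.9 T = 69834 + 12916 + 103492 = 186242
T ≈ 61.83 °C, under the boiling point, so the assumption holds.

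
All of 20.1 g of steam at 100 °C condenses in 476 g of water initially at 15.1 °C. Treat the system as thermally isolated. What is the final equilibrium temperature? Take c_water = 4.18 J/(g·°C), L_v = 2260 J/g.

T_f ≈ 40.4 °C

Heat gained plus heat lost sum to zero:
condense steam: −20.1·2260 = −45426
  condensate cools 100→T: 20.1·4.18·(T − 100) = 84.02(T − 100)
  original water: 1989.7(T − 15.1)
2073.7 T = 45426 + 8401.8 + 30044 = 83872
T ≈ 40.45 °C, under the boiling point, so the assumption holds.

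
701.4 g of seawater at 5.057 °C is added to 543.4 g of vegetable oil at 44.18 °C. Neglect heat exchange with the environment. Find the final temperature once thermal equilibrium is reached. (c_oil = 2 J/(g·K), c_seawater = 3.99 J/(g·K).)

T_f = Σ m_i c_i T_i / Σ m_i c_i:
T_f = (1086.8×44.18 + 2798.6×5.057) / (1086.8 + 2798.6)
    = 62167 / 3885.4 ≈ 16.00 °C

T_f ≈ 16.0 °C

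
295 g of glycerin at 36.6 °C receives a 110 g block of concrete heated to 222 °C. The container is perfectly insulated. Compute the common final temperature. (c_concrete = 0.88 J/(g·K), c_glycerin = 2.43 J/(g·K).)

T_f ≈ 58.7 °C

Set heat shed by the hot body equal to heat absorbed by the cold body:
110*0.88*(222 − T) = 295*2.43*(T − 36.6)
96.8(222 − T) = 716.85(T − 36.6)
813.65 T = 47726  ⇒  T ≈ 58.66 °C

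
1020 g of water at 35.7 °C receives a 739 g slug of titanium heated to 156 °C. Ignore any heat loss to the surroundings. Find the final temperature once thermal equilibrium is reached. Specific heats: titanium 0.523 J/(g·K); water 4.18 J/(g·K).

Heat lost by the titanium equals heat gained by the water:
739*0.523*(156 − T) = 1020*4.18*(T − 35.7)
386.5(156 − T) = 4263.6(T − 35.7)
4650.1 T = 212504  ⇒  T ≈ 45.70 °C

T_f ≈ 45.7 °C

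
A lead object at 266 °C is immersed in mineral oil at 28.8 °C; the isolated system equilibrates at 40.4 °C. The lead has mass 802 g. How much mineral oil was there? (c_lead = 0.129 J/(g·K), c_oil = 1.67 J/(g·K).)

m ≈ 1200 g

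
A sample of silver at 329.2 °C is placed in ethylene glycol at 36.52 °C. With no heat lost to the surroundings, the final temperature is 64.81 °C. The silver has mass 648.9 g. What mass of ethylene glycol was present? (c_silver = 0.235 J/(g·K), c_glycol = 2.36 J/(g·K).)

m ≈ 604 g

Conservation of energy gives ΣQ = 0:
648.9·0.235·(64.81 − 329.2) + m·2.36·(64.81 − 36.52) = 0
66.76 m = 40317
m = 40317/66.76 ≈ 603.9 g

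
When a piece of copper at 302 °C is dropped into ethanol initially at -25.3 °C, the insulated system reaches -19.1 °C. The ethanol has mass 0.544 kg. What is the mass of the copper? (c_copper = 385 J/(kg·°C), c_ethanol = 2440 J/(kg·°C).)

Taking heat into each body as positive, Σ m c ΔT = 0:
m×385×(-19.1 − 302) + 0.544×2440×(-19.1 − (-25.3)) = 0
-123624 m = -8229.6
m = -8229.6/-123624 ≈ 0.06657 kg

m ≈ 0.0666 kg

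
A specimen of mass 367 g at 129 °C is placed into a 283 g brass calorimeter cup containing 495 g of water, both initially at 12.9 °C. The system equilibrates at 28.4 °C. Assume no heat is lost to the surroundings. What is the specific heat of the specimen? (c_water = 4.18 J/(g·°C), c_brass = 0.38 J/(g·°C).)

c ≈ 0.914 J/(g·°C)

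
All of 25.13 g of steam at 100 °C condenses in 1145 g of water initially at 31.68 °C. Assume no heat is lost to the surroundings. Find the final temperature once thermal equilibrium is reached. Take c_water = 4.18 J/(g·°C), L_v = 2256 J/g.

T_f ≈ 44.7 °C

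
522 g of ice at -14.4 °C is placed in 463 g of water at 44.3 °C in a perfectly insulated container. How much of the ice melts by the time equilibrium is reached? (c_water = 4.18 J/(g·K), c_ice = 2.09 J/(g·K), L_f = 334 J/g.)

Heat available from the water dropping to 0 °C: 463×4.18×44.3 = 85736 J.
Warming the ice to 0 °C takes 522×2.09×14.4 = 15710 J, leaving 70025 J for melting.
Melting all 522 g of ice would need 522×334 = 174348 J.
Since 70025 < 174348 J, not all the ice melts; equilibrium is at 0 °C.
m_melt = 70025 / L_f = 209.7 g.

m_melted ≈ 210 g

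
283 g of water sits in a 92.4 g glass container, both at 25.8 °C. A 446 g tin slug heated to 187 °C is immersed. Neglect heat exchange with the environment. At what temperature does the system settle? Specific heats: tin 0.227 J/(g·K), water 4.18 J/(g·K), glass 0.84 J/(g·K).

T_f is the heat-capacity-weighted average of the initial temperatures:
T_f = (101.24·187 + 1182.9·25.8 + 77.62·25.8) / (101.24 + 1182.9 + 77.62)
    = 51455 / 1361.8 ≈ 37.78 °C

T_f ≈ 37.8 °C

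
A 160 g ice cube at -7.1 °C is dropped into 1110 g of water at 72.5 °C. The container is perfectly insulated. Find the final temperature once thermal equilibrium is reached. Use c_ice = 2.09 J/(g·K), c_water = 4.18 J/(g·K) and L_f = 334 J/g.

T_f ≈ 52.9 °C

Energy conservation, ΣQ = 0:
ice -7.1→0 °C: 160·2.09·7.1 = 2374.2; melt ice: 160·334 = 53440; meltwater 0→T: 160·4.18·T = 668.8 T; water cools: 1110·4.18·(T − 72.5) = 4639.8(T − 72.5)
5308.6 T = 336385 − 55814 = 280571
T ≈ 52.85 °C. Since T > 0 °C, the all-ice-melts assumption holds.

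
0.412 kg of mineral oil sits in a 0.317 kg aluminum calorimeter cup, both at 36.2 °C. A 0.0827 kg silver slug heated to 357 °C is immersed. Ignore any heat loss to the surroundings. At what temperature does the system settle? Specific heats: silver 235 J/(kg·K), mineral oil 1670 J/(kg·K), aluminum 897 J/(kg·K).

Let T be the final temperature. ΣQ_i = 0:
0.0827*235*(T − 357) + 0.412*1670*(T − 36.2) + 0.317*897*(T − 36.2) = 0
19.43(T − 357) + 688.04(T − 36.2) + 284.35(T − 36.2) = 0
(19.43 + 688.04 + 284.35) T = 19.43*357 + 688.04*36.2 + 284.35*36.2
T = 42139 / 991.82 = 42.5 °C

T_f ≈ 42.5 °C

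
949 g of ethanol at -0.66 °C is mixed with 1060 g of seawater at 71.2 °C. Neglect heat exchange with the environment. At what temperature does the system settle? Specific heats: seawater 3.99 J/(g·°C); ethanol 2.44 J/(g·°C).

T_f ≈ 45.8 °C

|Q_seawater| = |Q_ethanol|:
1060*3.99*(71.2 − T) = 949*2.44*(T − (-0.66))
4229.4(71.2 − T) = 2315.6(T − (-0.66))
6545 T = 299605  ⇒  T ≈ 45.78 °C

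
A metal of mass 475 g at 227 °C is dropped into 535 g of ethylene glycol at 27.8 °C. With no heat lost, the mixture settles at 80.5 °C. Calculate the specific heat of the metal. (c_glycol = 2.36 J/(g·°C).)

c ≈ 0.956 J/(g·°C)

Heat gained plus heat lost sum to zero:
475·c·(80.5 − 227) + 535·2.36·(80.5 − 27.8) = 0
-69588 c = -66539
c = -66539/-69588 ≈ 0.9562 J/(g·°C)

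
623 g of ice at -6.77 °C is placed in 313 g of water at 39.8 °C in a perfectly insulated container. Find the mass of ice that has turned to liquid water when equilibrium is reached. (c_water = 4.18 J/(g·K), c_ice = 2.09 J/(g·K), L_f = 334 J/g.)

Cooling the water to 0 °C releases 313·4.18·39.8 = 52072 J.
Warming the ice to 0 °C takes 623·2.09·6.77 = 8815 J, leaving 43257 J for melting.
Melting all 623 g of ice would need 623·334 = 208082 J.
43257 J < 208082 J, so only part of the ice melts and the system sits at 0 °C.
m_melted·334 = 43257  ⇒  m_melted ≈ 129.5 g.

m_melted ≈ 130 g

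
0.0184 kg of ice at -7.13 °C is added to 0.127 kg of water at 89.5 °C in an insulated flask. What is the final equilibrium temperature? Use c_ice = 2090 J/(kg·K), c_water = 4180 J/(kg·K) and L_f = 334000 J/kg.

T_f ≈ 67.6 °C

Let T be the final temperature. ΣQ_i = 0:
ice -7.13→0 °C: 0.0184×2090×7.13 = 274.19; fusion: m_ice L_f = 0.0184×334000 = 6145.6; warm the meltwater: 76.91 T; water: 530.86(T − 89.5)
607.77 T = 47512 − 6419.8 = 41092
T ≈ 67.61 °C (positive, so assuming full melt was valid).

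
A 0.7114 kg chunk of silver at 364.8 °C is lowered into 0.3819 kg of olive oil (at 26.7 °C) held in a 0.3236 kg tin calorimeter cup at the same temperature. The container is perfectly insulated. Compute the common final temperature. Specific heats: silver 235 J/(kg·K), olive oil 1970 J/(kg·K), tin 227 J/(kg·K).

T_f ≈ 83.6 °C

Setting the total heat transfer to zero:
0.7114·235·(T − 364.8) + 0.3819·1970·(T − 26.7) + 0.3236·227·(T − 26.7) = 0
167.18(T − 364.8) + 752.34(T − 26.7) + 73.46(T − 26.7) = 0
992.98 T = 83036
T ≈ 83.62 °C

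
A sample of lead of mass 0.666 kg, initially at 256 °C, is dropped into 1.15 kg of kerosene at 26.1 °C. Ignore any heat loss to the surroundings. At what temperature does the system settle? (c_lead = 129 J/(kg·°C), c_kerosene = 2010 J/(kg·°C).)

Heat gained plus heat lost sum to zero:
0.666*129*(T − 256) + 1.15*2010*(T − 26.1) = 0
2397.4 T = 82324
T = 82324/2397.4 ≈ 34.34 °C

T_f ≈ 34.3 °C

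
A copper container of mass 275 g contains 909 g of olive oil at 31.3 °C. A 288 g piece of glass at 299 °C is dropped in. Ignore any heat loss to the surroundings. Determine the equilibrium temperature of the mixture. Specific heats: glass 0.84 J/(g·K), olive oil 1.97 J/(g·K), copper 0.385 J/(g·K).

Net heat exchanged in the isolated system is zero:
288*0.84*(T − 299) + 909*1.97*(T − 31.3) + 275*0.385*(T − 31.3) = 0
241.92(T − 299) + 1790.7(T − 31.3) + 105.88(T − 31.3) = 0
2138.5 T = 131698
T = 131698/2138.5 ≈ 61.58 °C

T_f ≈ 61.6 °C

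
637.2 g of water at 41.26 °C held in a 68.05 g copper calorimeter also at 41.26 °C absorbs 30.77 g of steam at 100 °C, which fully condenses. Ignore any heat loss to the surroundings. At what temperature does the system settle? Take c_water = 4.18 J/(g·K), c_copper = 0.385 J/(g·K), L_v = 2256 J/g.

Sum of m c ΔT and latent-heat terms is zero:
steam→water at 100 °C releases m L_v = 30.77×2256 = 69417; condensed water 100 °C→T: 128.62(T − 100); water warms: 637.2×4.18×(T − 41.26) = 2663.5(T − 41.26); copper cup: 68.05×0.385×(T − 41.26) = 26.2(T − 41.26)
2818.3 T = 69417 + 12862 + 110977 = 193256
T ≈ 68.57 °C, under the boiling point, so the assumption holds.

T_f ≈ 68.6 °C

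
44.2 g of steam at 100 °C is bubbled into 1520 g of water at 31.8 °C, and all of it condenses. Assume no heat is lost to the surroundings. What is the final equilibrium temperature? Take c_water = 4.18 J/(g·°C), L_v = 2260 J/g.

T_f ≈ 49.0 °C

Let T be the final temperature. ΣQ_i = 0:
steam→water at 100 °C releases m L_v = 44.2×2260 = 99892; condensed water 100 °C→T: 184.76(T − 100); original water: 6353.6(T − 31.8)
6538.4 T = 99892 + 18476 + 202044 = 320412
T ≈ 49.00 °C, under the boiling point, so the assumption holds.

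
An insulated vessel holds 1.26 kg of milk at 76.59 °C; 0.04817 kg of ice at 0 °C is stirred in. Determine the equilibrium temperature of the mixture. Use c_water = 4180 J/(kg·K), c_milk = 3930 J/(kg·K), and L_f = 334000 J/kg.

T_f ≈ 70.5 °C

Taking heat into each body as positive, Σ m c ΔT = 0:
latent heat to melt: 0.04817·334000 = 16089; warm the meltwater: 201.35 T; milk cools: 1.26·3930·(T − 76.59) = 4951.8(T − 76.59)
5153.2 T = 379258 − 16089 = 363170
T ≈ 70.48 °C (positive, so assuming full melt was valid).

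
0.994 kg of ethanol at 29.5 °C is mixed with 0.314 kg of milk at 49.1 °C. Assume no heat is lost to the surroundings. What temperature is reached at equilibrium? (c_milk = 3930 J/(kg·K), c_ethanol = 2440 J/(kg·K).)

T_f ≈ 36.1 °C

Net heat exchanged in the isolated system is zero:
0.314·3930·(T − 49.1) + 0.994·2440·(T − 29.5) = 0
1234(T − 49.1) + 2425.4(T − 29.5) = 0
3659.4 T = 132139
T = 132139 / 3659.4 = 36.1 °C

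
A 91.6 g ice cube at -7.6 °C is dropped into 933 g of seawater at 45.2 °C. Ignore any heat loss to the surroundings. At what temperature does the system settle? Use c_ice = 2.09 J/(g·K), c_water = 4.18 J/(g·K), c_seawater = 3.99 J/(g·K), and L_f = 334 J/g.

T_f ≈ 33.2 °C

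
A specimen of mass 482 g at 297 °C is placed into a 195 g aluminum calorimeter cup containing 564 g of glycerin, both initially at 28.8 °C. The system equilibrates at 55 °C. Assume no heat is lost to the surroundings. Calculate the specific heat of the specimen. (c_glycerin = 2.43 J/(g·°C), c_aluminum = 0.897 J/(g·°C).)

c ≈ 0.347 J/(g·°C)

Heat gained plus heat lost sum to zero:
482·c·(55 − 297) + 564·2.43·(55 − 28.8) + 195·0.897·(55 − 28.8) = 0
-116644 c = -40490
c = -40490/-116644 ≈ 0.3471 J/(g·°C)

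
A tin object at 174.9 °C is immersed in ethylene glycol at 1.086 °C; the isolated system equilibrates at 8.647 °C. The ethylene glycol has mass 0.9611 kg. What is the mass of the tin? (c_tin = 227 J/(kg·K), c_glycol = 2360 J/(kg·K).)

m ≈ 0.454 kg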